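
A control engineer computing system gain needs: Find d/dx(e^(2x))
Chain rule: d/dx[e^u]=e^u · u' where u=2x
u'=2

Answer: 2·e^(2x)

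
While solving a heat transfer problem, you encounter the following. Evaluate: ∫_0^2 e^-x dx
Antiderivative: -e^-x
Evaluate: -(e^-2 - 1)

Answer: (e^-2 - 1)/(-1)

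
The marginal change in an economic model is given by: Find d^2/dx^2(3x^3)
Apply power rule 2 times:
d^1: 9x^2
d^2: 18x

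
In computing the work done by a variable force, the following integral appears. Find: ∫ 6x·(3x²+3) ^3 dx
Let u = 3x²+3, du = 6x dx
∫ u^3 du = u^4/4+C

Answer: (3x²+3)^4/4+C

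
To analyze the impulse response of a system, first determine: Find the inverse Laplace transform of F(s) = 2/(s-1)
L^(-1){2/(s-a)} = c·e^(at)
Here a = 1, c = 2

Answer: 2e^(t)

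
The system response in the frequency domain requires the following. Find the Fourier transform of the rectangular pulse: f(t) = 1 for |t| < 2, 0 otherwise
F(omega)=integral from -2 to 2 of e^(-j * omega * t) dt
=2 * sin(2 * omega)/omega=4 * sinc(2 * omega/pi)

Answer: 2 * sin(2 * omega)/omega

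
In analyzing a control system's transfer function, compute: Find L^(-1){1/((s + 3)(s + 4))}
Partial fractions: 1/((s + 3)(s + 4))=A/(s + 3) + B/(s + 4)
Cover-up: A=1/(s + 4)|_{s=-3}=1; B=1/(s + 3)|_{s=-4}=-1
L^(-1)=e^(-3t) - e^(-4t)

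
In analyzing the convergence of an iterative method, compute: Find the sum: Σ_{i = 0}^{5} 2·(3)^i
Geometric series: S = a(1 - r^n)/(1 - r)
a = 2, r = 3, n = 6
S = 2(1 - 729)/-2 = 728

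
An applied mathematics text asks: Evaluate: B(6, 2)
B(x,y) = Γ(x)Γ(y)/Γ(x + y) = (x-1)!(y-1)!/(x + y-1)!
B(6,2) = 5!·1!/7! = 1/42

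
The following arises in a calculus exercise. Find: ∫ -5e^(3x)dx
Since d/dx[e^(3x)]=3e^(3x), we get -5/3 e^(3x) + C

Answer: (-5/3)e^(3x) + C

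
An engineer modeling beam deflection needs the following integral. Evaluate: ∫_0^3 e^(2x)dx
Antiderivative: (1/2)e^(2x)
Evaluate: (1/2)(e^6 - 1)

Answer: (e^6 - 1)/2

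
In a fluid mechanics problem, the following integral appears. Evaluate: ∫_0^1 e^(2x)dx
Antiderivative: (1/2)e^(2x)
Evaluate: (1/2)(e^2-1)

Answer: (e^2-1)/2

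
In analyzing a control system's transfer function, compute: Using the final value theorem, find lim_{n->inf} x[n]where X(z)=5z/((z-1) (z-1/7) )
Final value theorem: lim x[n]=lim_{z->1} (z-1) * X(z)
(z-1) * X(z)=5z/(z-1/7)
As z->1: 5/(1 - 1/7)=5/(6/7)=35/6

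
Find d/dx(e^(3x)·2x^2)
Product rule: (fg)' = f'g+fg'
f = e^(3x), f' = 3·e^(3x)
g = 2x^2, g' = 4x

Answer: 6·e^(3x)·x^2+4·e^(3x)·x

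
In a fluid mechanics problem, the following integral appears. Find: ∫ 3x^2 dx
Using power rule: ∫ 3x^2 dx = 3/3 x^3+C = x^3+C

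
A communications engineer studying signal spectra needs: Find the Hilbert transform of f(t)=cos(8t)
The Hilbert transform shifts each frequency component by -pi/2.
H{cos(wt)}=sin(wt)
With w=8: H{cos(8t)}=sin(8t)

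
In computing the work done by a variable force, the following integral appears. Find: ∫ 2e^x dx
Since d/dx[e^x]=+ e^x, we get 2e^x + C

Answer: 2e^x + C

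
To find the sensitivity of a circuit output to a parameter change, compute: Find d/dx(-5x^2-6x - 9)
Power rule: d/dx(ax^n)=n·a·x^(n-1)
Term by term: -10·x - 6

Answer: -10x - 6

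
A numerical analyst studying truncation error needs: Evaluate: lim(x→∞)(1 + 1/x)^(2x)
Rewrite as [(1 + 1/x)^x]^2.
lim(1 + 1/x)^x = e^1, so limit = (e^1)^2 = e^2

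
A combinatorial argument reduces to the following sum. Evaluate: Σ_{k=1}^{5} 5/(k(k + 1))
Partial fractions: 5/(k(k+1))=5/k - 5/(k+1)
Telescoping sum: 5(1-1/6)=5·5/6

Answer: 25/6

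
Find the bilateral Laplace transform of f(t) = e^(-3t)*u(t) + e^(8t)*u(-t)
For e^(-3t) * u(t): L=1/(s+3), Re(s) > -3
For e^(8t) * u(-t): L=-1/(s-8), Re(s) < 8
Combined: F(s)=1/(s+3)-1/(s-8), -3 < Re(s) < 8

Answer: 1/(s+3)-1/(s-8), ROC: -3 < Re(s) < 8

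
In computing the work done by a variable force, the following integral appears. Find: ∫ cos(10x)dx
Using substitution u=10x: ∫ cos(u) du/10=sin(u)/10+C

Answer: (1/10)sin(10x)+C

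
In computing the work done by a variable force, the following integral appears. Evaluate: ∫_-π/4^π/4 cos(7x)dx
Antiderivative: sin(7x)/7
Evaluate at bounds: [sin(7·π/4)/7] - [sin(7·-π/4)/7]
=((-√2/2) - (√2/2))/7=-√2/7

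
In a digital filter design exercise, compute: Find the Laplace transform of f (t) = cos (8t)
L{cos(wt)}=s/(s² + w²)
L{cos(8t)}=s/(s² + 64)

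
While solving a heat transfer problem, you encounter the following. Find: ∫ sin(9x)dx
Using substitution u = 9x: ∫ sin(u) du/9 = -cos(u)/9 + C

Answer: (-1/9)cos(9x) + C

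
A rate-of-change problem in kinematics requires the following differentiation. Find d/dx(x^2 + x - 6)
Power rule: d/dx(ax^n)=n·a·x^(n-1)
Term by term: 2·x+1

Answer: 2x+1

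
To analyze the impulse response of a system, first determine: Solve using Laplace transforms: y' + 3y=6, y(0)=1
Take L of both sides: sY(s)-1+3Y(s)=6/s
Y(s)(s+3)=6/s+1
Y(s)=6/(s(s+3))+1/(s+3)
Partial fractions: 6/(s(s+3))=2/s - 2/(s+3)
So Y(s)=2/s - 1/(s+3)
Inverse transform (L^(-1){1/s}=1, L^(-1){1/(s+3)}=e^(-3t)):

Answer: y(t)=2 - e^(-3t)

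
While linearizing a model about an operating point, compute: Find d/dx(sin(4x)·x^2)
Product rule: (fg)'=f'g+fg'
f=sin(4x), f'=4·cos(4x)
g=x^2, g'=2x

Answer: 4·cos(4x)·x^2+2·sin(4x)·x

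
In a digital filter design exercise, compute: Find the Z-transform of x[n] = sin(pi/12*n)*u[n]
Z{sin(w0*n)*u[n]}=z*sin(w0)/(z^2-2z*cos(w0)+1)
With w0=pi/12: X(z)=z*sin(pi/12)/(z^2-2z*cos(pi/12)+1)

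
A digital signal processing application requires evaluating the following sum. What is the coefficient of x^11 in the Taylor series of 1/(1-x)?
1/(1-x)=Σ x^n for |x|<1
All coefficients are 1

Answer: 1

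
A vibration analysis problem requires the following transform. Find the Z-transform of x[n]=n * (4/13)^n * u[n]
Using the property Z{n * a^n * u[n]}=az/(z-a)^2
With a=4/13: X(z)=(4/13)z/(z - 4/13)^2, |z| > 4/13

Answer: (4/13)z/(z - 4/13)^2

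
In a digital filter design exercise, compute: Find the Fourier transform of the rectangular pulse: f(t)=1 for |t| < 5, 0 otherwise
F(omega)=integral from -5 to 5 of e^(-j*omega*t) dt
=2*sin(5*omega)/omega=10*sinc(5*omega/pi)

Answer: 2*sin(5*omega)/omega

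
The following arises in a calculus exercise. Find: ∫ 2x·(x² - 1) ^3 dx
Let u=x² - 1, du=2x dx
∫ u^3 du=u^4/4 + C

Answer: (x² - 1)^4/4 + C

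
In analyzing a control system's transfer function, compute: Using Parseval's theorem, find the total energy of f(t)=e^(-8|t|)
Parseval's theorem: E = integral |f(t)|^2 dt = (1/2pi) integral |F(omega)|^2 domega
E = integral_{-inf}^{inf} e^(-16|t|) dt = 2*integral_0^inf e^(-16t) dt = 2/(2*8) = 1/8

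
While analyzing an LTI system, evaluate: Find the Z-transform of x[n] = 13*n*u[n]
Z{n*u[n]}=z/(z-1)^2
By linearity: Z{13*n*u[n]}=13z/(z-1)^2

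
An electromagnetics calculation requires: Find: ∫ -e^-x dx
Since d/dx[e^-x] = - e^-x, we get 1e^-x+C

Answer: e^-x+C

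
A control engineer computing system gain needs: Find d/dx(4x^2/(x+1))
Quotient rule: (f/g)'=(f'g - fg')/g²
f=4x^2, f'=8x
g=x + 1, g'=1

Answer: (8x·(x + 1) - 4x^2)/(x + 1)²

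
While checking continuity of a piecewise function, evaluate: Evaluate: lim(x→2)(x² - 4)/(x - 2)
Factor: (x² - 4)=(x-2)(x+2)
Cancel (x-2): lim(x→2) (x+2)=4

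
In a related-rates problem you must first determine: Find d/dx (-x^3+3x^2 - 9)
Power rule: d/dx(ax^n) = n·a·x^(n-1)
Term by term: -3·x^2+6·x

Answer: -3x^2+6x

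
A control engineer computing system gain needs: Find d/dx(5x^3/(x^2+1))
Quotient rule: (f/g)'=(f'g - fg')/g²
f=5x^3, f'=15x^2
g=x^2 + 1, g'=2x

Answer: (15x^2·(x^2 + 1) - 10x^4)/(x^2 + 1)²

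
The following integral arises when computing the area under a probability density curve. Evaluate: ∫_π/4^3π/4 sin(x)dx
Antiderivative: -cos(x)
Evaluate at bounds: [-cos(1·3π/4)/1] - [-cos(1·π/4)/1]
= (-(-√2/2)+(√2/2))/1 = √2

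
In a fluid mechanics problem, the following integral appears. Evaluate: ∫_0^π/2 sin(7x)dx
Antiderivative: -cos(7x)/7
Evaluate at bounds: [-cos(7·π/2)/7] - [-cos(7·0)/7]
=(-(0) + (1))/7=1/7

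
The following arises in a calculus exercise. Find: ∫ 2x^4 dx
Using power rule: ∫ 2x^4 dx=2/5 x^5 + C=(2/5)x^5 + C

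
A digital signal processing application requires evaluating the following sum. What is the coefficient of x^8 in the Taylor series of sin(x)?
sin(x) has only odd powers. Coefficient of x^8 = 0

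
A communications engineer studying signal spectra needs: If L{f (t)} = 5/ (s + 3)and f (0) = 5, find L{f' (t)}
L{f'(t)}=s·F(s) - f(0)=5s/(s+3)-5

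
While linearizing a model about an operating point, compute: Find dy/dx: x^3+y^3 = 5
Differentiate: 3x^2+3y^2·(dy/dx) = 0
dy/dx = -3x^2/(3y^2)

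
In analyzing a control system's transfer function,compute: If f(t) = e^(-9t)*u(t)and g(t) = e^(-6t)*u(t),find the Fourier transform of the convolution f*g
By the convolution theorem: F{f * g}=F(omega) * G(omega)
F(omega)=1/(9+j * omega), G(omega)=1/(6+j * omega)
F{f * g}=1/((9+j * omega)(6+j * omega))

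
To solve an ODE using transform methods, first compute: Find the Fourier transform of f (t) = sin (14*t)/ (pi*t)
sin(W * t)/(pi * t) = (W/pi) * sinc(W * t/pi) is the impulse response of the ideal low-pass filter with cutoff W (here W = 14).
Its Fourier transform is a rectangular function:
F(omega) = 1 for |omega| < 14, 0 otherwise

Answer: rect(omega/28) [i.e., 1 for |omega| < 14, 0 otherwise]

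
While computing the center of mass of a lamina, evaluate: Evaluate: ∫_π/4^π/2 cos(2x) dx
Antiderivative: sin(2x)/2
Evaluate at bounds: [sin(2·π/2)/2] - [sin(2·π/4)/2]
= ((0) - (1))/2 = -1/2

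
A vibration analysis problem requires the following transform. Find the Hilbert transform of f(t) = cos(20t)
The Hilbert transform shifts each frequency component by -pi/2.
H{cos(wt)} = sin(wt)
With w = 20: H{cos(20t)} = sin(20t)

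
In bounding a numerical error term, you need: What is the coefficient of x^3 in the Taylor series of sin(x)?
sin(x)=Σ (-1)^k x^(2k+1)/(2k+1)!
For x^3: (-1)^1/3!=-1/6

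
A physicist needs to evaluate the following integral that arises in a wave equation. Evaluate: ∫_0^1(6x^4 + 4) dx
Step 1: Find antiderivative F(x) = (6/5)x^5+4x
Step 2: F(1) - F(0) = 26/5 - (0) = 26/5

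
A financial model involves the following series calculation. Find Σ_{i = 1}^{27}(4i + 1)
=4·Σ i+1·27=4·378+27=1539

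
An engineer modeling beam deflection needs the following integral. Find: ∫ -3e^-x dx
Since d/dx[e^-x]=- e^-x, we get 3e^-x+C

Answer: 3e^-x+C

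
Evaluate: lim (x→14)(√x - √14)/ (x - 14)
Multiply by conjugate (√x + √14)/(√x + √14):
= (x - 14)/((x - 14)(√x + √14)) = 1/(√x + √14)
As x → 14: 1/(2√14)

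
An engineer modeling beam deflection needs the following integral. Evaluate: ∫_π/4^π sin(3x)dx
Antiderivative: -cos(3x)/3
Evaluate at bounds: [-cos(3·π)/3] - [-cos(3·π/4)/3]
=(-(-1)+(-√2/2))/3=1/3 - √2/6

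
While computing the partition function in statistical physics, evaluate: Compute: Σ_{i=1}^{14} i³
Using formula: Σ i^3=[n(n+1)/2]²=[14·15/2]²=11025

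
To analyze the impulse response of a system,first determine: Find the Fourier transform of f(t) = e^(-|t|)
Using the standard pair: F{e^(-a|t|)}=2a/(a^2 + omega^2)
With a=1: F(omega)=2/(1 + omega^2)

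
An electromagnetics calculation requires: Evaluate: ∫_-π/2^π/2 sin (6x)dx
Antiderivative: -cos(6x)/6
Evaluate at bounds: [-cos(6·π/2)/6] - [-cos(6·-π/2)/6]
= (-(-1) + (-1))/6 = 0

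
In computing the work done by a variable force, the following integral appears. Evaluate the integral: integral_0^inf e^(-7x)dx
integral_0^inf e^(-7x) dx=[-1/7*e^(-7x)]_0^inf
=0 - (-1/7)=1/7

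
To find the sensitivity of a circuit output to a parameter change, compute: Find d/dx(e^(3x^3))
Chain rule: d/dx[e^u] = e^u · u' where u = 3x^3
u' = 9x^2

Answer: 9x^2·e^(3x^3)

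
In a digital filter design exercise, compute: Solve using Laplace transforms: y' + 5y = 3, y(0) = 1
Take L of both sides: sY(s) - 1 + 5Y(s) = 3/s
Y(s)(s + 5) = 3/s + 1
Y(s) = 3/(s(s + 5)) + 1/(s + 5)
Partial fractions: 3/(s(s + 5)) = (3/5)/s - (3/5)/(s + 5)
So Y(s) = (3/5)/s + (2/5)/(s + 5)
Inverse transform (L^(-1){1/s} = 1, L^(-1){1/(s + 5)} = e^(-5t)):

Answer: y(t) = 3/5 + (2/5)·e^(-5t)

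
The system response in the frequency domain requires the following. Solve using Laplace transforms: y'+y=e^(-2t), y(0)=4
Take L: sY - 4+Y = 1/(s+2)
Y(s+1) = 1/(s+2)+4
Y = 1/((s+2)(s+1))+4/(s+1)
Partial fractions: 1/((s+2)(s+1)) = -1/(s+2)+1/(s+1)
So Y = -1/(s+2)+5/(s+1)
Inverse Laplace transform (L^(-1){1/(s+2)} = e^(-2t), L^(-1){1/(s+1)} = e^(-t)):

Answer: y(t) = -1·e^(-2t)+5·e^(-t)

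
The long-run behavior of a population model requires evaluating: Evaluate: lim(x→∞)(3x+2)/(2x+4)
Divide numerator and denominator by x:
lim (3 + 2/x)/(2 + 4/x)=3/2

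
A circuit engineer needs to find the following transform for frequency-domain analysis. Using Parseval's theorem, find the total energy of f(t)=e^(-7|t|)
Parseval's theorem: E=integral |f(t)|^2 dt=(1/2pi) integral |F(omega)|^2 domega
E=integral_{-inf}^{inf} e^(-14|t|) dt=2 * integral_0^inf e^(-14t) dt=2/(2 * 7)=1/7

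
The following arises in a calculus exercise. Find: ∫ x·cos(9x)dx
By parts: u = x, dv = cos(9x) dx
du = dx, v = sin(9x)/9
= x·sin(9x)/9 + cos(9x)/9² + C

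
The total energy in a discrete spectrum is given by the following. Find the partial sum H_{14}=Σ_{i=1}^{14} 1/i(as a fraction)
H_14 = 1+1/2+1/3+...+1/14
= 1171733/360360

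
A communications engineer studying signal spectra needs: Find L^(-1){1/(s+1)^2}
L^(-1){1/(s-a)^n}=t^(n-1)·e^(at)/(n-1)!
Here a=-1, n=2: t^1·e^(-t)/1

Answer: t·e^(-t)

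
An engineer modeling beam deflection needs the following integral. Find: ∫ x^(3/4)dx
Power rule: ∫ x^(3/4) dx = x^(7/4)/(7/4)+C

Answer: (4/7)·x^(7/4)+C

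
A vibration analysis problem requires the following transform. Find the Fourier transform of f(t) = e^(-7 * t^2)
The Fourier transform of a Gaussian e^(-a*t^2) is sqrt(pi/a)*e^(-omega^2/(4a)).
With a=7: F(omega)=sqrt(pi/7)*e^(-omega^2/28)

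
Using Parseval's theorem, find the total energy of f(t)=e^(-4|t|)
Parseval's theorem: E = integral |f(t)|^2 dt = (1/2pi) integral |F(omega)|^2 domega
E = integral_{-inf}^{inf} e^(-8|t|) dt = 2*integral_0^inf e^(-8t) dt = 2/(2*4) = 1/4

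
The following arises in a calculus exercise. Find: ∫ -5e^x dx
Since d/dx[e^x]=+e^x, we get -5e^x+C

Answer: -5e^x+C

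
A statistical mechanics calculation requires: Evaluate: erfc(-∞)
erfc(x)=1 - erf(x); erfc(-∞)=1 - erf(-∞)=1 - (-1)=2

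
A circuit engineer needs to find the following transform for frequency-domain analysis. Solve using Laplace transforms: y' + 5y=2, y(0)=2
Take L of both sides: sY(s) - 2 + 5Y(s)=2/s
Y(s)(s + 5)=2/s + 2
Y(s)=2/(s(s + 5)) + 2/(s + 5)
Partial fractions: 2/(s(s + 5))=(2/5)/s - (2/5)/(s + 5)
So Y(s)=(2/5)/s + (8/5)/(s + 5)
Inverse transform (L^(-1){1/s}=1, L^(-1){1/(s + 5)}=e^(-5t)):

Answer: y(t)=2/5 + (8/5)·e^(-5t)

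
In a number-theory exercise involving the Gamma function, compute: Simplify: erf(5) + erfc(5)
By definition erfc(x) = 1 - erf(x)
erf(5) + erfc(5) = erf(5) + 1 - erf(5) = 1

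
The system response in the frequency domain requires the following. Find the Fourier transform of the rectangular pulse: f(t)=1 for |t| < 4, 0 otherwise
F(omega) = integral from -4 to 4 of e^(-j * omega * t) dt
= 2 * sin(4 * omega)/omega = 8 * sinc(4 * omega/pi)

Answer: 2 * sin(4 * omega)/omega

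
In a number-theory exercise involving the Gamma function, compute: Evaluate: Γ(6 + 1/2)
Γ(n + 1/2)=(2n)!√π/(4^n·n!)
=479001600√π/(4096·720)=(10395/64)·√π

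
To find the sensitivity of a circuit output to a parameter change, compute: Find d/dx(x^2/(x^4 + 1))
Quotient rule: (f/g)'=(f'g - fg')/g²
f=x^2, f'=2x
g=x^4 + 1, g'=4x^3

Answer: (2x·(x^4 + 1) - 4x^5)/(x^4 + 1)²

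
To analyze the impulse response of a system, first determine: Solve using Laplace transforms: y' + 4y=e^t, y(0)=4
Take L: sY - 4 + 4Y=1/(s-1)
Y(s + 4)=1/(s-1) + 4
Y=1/((s-1)(s + 4)) + 4/(s + 4)
Partial fractions: 1/((s-1)(s + 4))=(1/5)/(s-1) - (1/5)/(s + 4)
So Y=(1/5)/(s-1) + (19/5)/(s + 4)
Inverse Laplace transform (L^(-1){1/(s-1)}=e^t, L^(-1){1/(s + 4)}=e^(-4t)):

Answer: y(t)=(1/5)·e^t + (19/5)·e^(-4t)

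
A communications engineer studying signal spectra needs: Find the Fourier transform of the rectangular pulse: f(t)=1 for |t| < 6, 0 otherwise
F(omega)=integral from -6 to 6 of e^(-j*omega*t) dt
=2*sin(6*omega)/omega=12*sinc(6*omega/pi)

Answer: 2*sin(6*omega)/omega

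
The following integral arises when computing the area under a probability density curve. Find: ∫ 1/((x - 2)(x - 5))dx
Partial fractions: 1/((x-2)(x-5)) = A/(x-2) + B/(x-5)
A = -1/3, B = 1/3
∫ [-1/3· 1/(x-2) + 1/3· 1/(x-5)] dx
= (1/3)[ln|x-5| - ln|x-2|] + C

Answer: (1/3)·ln|(x-5)/(x-2)| + C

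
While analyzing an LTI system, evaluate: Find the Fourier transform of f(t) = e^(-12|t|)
Using the standard pair: F{e^(-a|t|)} = 2a/(a^2 + omega^2)
With a = 12: F(omega) = 24/(144 + omega^2)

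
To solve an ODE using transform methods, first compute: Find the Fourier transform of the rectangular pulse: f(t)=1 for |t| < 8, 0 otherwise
F(omega)=integral from -8 to 8 of e^(-j*omega*t) dt
=2*sin(8*omega)/omega=16*sinc(8*omega/pi)

Answer: 2*sin(8*omega)/omega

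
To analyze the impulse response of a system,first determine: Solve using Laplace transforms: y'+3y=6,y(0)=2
Take L of both sides: sY(s) - 2 + 3Y(s)=6/s
Y(s)(s + 3)=6/s + 2
Y(s)=6/(s(s + 3)) + 2/(s + 3)
Partial fractions: 6/(s(s + 3))=2/s - 2/(s + 3)
So Y(s)=2/s
Inverse transform (L^(-1){1/s}=1, L^(-1){1/(s + 3)}=e^(-3t)):

Answer: y(t)=2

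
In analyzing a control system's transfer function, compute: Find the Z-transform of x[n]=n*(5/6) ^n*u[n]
Using the property Z{n*a^n*u[n]}=az/(z-a)^2
With a=5/6: X(z)=(5/6)z/(z - 5/6)^2, |z| > 5/6

Answer: (5/6)z/(z - 5/6)^2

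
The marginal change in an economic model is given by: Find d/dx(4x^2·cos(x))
Product rule: (fg)' = f'g+fg'
f = 4x^2, f' = 8x
g = cos(x), g' = -sin(x)

Answer: 8x·cos(x)-4x^2·sin(x)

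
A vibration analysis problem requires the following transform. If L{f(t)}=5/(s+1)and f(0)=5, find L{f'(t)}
L{f'(t)} = s·F(s) - f(0) = 5s/(s+1)-5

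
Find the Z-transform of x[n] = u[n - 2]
Using the time-shift property: Z{u[n-2]}=z^(-2) * z/(z-1)
=z^(-1)/(z-1)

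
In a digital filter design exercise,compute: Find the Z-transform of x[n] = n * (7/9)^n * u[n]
Using the property Z{n*a^n*u[n]} = az/(z-a)^2
With a = 7/9: X(z) = (7/9)z/(z - 7/9)^2, |z| > 7/9

Answer: (7/9)z/(z - 7/9)^2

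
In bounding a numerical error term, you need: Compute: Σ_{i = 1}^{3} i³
Using formula: Σ i^3 = [n(n+1)/2]² = [3·4/2]² = 36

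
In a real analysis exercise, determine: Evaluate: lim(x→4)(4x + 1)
Polynomial is continuous, so substitute x=4:
4·4+1=17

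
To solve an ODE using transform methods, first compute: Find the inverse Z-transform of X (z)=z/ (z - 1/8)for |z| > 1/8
Standard pair: z/(z-a) <-> a^n * u[n] for causal signals
With a=1/8: x[n]=(1/8)^n * u[n]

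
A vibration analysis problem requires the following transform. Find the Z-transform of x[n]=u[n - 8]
Using the time-shift property: Z{u[n-8]}=z^(-8) * z/(z-1)
=z^(-7)/(z-1)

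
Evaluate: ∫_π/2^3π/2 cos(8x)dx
Antiderivative: sin(8x)/8
Evaluate at bounds: [sin(8·3π/2)/8] - [sin(8·π/2)/8]
=((0) - (0))/8=0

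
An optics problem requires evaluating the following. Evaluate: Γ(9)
Γ(n) = (n-1)! for positive integers
Γ(9) = 8! = 40320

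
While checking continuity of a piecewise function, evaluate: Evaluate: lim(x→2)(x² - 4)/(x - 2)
Factor: (x² - 4) = (x-2)(x+2)
Cancel (x-2): lim(x→2) (x+2) = 4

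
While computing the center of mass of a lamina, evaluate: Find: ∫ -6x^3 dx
Using power rule: ∫ -6x^3 dx = -6/4 x^4+C = (-3/2)x^4+C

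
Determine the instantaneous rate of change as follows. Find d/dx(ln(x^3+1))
Chain rule: d/dx[ln(u)] = u'/u where u = x^3+1
u' = 3x^2

Answer: (3x^2)/(x^3+1)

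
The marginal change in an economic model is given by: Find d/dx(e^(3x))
Chain rule: d/dx[e^u] = e^u · u' where u = 3x
u' = 3

Answer: 3·e^(3x)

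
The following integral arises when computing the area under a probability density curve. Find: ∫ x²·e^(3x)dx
Integration by parts twice:
First: u=x², dv=e^(3x) dx => x²e^(3x)/3 - (2/3)∫ xe^(3x) dx
Second (∫ xe^(3x) dx): xe^(3x)/3 - e^(3x)/9
Combining: e^(3x)(x²/3 - 2x/9 + 2/27) + C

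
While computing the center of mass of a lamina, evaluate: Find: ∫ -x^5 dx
Using power rule: ∫ -x^5 dx=-1/6 x^6 + C=(-1/6)x^6 + C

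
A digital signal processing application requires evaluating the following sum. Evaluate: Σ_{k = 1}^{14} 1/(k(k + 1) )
Partial fractions: 1/(k(k+1)) = 1/k - 1/(k+1)
Telescoping sum: 1(1-1/15) = 1·14/15

Answer: 14/15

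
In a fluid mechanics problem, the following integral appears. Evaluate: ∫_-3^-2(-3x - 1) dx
Step 1: Find antiderivative F(x) = (-3/2)x^2 - x
Step 2: F(-2) - F(-3) = -4 - (-21/2) = 13/2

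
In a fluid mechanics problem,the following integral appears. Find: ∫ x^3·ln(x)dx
By parts: u = ln(x), dv = x^3 dx
du = 1/x dx, v = x^4/4
= x^4·ln(x)/4 - ∫ x^3/4 dx
= x^4·ln(x)/4 - x^4/16 + C

Answer: x^4(ln(x)/4 - 1/16) + C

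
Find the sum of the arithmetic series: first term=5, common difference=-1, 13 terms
Last term: a_n=5+(13-1)·-1=-7
Sum=n(a_1+a_n)/2=13(5+(-7))/2=-13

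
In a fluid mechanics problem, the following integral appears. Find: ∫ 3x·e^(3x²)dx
Let u = 3x², du = 6x dx
∫ (1/2)e^u du = e^u/2 + C

Answer: e^(3x²)/2 + C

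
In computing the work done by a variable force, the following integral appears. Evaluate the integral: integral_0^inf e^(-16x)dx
integral_0^inf e^(-16x) dx = [-1/16 * e^(-16x)]_0^inf
= 0 - (-1/16) = 1/16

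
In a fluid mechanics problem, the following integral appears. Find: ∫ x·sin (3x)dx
By parts: u = x, dv = sin(3x) dx
du = dx, v = -cos(3x)/3
= -x·cos(3x)/3 + sin(3x)/3² + C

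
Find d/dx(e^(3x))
Chain rule: d/dx[e^u] = e^u · u' where u = 3x
u' = 3

Answer: 3·e^(3x)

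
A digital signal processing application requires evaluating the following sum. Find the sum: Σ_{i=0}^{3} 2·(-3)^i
Geometric series: S=a(1 - r^n)/(1 - r)
a=2, r=-3, n=4
S=2(1-81)/4=-40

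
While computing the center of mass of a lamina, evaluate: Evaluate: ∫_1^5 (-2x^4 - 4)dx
Step 1: Find antiderivative F(x) = (-2/5)x^5 - 4x
Step 2: F(5) - F(1) = -1270 - (-22/5) = -6328/5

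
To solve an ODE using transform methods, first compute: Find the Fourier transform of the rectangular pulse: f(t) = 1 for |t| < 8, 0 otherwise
F(omega)=integral from -8 to 8 of e^(-j * omega * t) dt
=2 * sin(8 * omega)/omega=16 * sinc(8 * omega/pi)

Answer: 2 * sin(8 * omega)/omega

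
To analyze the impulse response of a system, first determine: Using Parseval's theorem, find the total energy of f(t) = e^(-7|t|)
Parseval's theorem: E=integral |f(t)|^2 dt=(1/2pi) integral |F(omega)|^2 domega
E=integral_{-inf}^{inf} e^(-14|t|) dt=2 * integral_0^inf e^(-14t) dt=2/(2 * 7)=1/7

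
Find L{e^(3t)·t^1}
First shifting: L{e^(at)f(t)} = F(s-a)
L{t^1} = 1/s^2
Shift s → s-3: 1/(s-3)^2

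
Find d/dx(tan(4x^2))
Chain rule: d/dx[tan(u)] = sec²(u)·u' where u = 4x^2
u' = 8x

Answer: 8x·sec²(4x^2)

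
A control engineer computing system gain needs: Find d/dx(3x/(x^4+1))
Quotient rule: (f/g)' = (f'g - fg')/g²
f = 3x, f' = 3
g = x^4+1, g' = 4x^3

Answer: (3·(x^4+1)-12x^4)/(x^4+1)²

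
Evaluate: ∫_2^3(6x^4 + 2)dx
Step 1: Find antiderivative F(x) = (6/5)x^5 + 2x
Step 2: F(3) - F(2) = 1488/5 - (212/5) = 1276/5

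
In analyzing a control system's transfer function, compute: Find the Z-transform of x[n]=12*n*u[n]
Z{n * u[n]} = z/(z-1)^2
By linearity: Z{12 * n * u[n]} = 12z/(z-1)^2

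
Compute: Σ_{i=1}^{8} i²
Using formula: Σ i^2 = n(n + 1)(2n + 1)/6 = 8·9·17/6 = 204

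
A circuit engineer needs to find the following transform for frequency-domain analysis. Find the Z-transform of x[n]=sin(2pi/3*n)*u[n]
Z{sin(w0*n)*u[n]}=z*sin(w0)/(z^2-2z*cos(w0)+1)
With w0=2pi/3: X(z)=z*sin(2pi/3)/(z^2-2z*cos(2pi/3)+1)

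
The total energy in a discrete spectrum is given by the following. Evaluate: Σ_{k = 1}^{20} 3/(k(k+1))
Partial fractions: 3/(k(k+1))=3/k - 3/(k+1)
Telescoping sum: 3(1-1/21)=3·20/21

Answer: 20/7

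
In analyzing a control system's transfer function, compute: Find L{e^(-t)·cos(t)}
First shifting: L{e^(at)f(t)}=F(s-a)
L{cos(t)}=s/(s² + 1)
Shift: (s + 1)/((s + 1)² + 1)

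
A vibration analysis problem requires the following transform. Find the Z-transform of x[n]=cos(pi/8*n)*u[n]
Z{cos(w0 * n) * u[n]}=z(z - cos(w0))/(z^2-2z * cos(w0)+1)
With w0=pi/8: X(z)=z(z - cos(pi/8))/(z^2-2z * cos(pi/8)+1)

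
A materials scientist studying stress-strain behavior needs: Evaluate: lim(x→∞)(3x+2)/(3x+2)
Divide numerator and denominator by x:
lim (3+2/x)/(3+2/x) = 1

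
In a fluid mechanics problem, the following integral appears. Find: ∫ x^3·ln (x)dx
By parts: u=ln(x), dv=x^3 dx
du=1/x dx, v=x^4/4
=x^4·ln(x)/4 - ∫ x^3/4 dx
=x^4·ln(x)/4 - x^4/16+C

Answer: x^4(ln(x)/4-1/16)+C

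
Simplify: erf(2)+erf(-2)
erf is odd: erf(-2) = -erf(2)
erf(2)+erf(-2) = erf(2) - erf(2) = 0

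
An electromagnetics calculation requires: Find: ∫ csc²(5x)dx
Since d/dx[-cot(5x)] = 5csc²(5x), integral = -cot(5x)/5 + C

Answer: (-1/5)cot(5x) + C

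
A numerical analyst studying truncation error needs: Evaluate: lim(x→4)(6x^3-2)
Polynomial is continuous, so substitute x = 4:
6·4^3 - 2 = 382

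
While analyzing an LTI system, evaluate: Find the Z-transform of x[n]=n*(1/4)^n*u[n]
Using the property Z{n*a^n*u[n]} = az/(z-a)^2
With a = 1/4: X(z) = (1/4)z/(z - 1/4)^2, |z| > 1/4

Answer: (1/4)z/(z - 1/4)^2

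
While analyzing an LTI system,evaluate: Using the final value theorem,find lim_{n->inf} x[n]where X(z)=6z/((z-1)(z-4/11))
Final value theorem: lim x[n] = lim_{z->1} (z-1)*X(z)
(z-1)*X(z) = 6z/(z-4/11)
As z->1: 6/(1 - 4/11) = 6/(7/11) = 66/7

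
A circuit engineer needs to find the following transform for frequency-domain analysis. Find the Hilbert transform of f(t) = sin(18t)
The Hilbert transform shifts each frequency component by -pi/2.
H{sin(wt)}=-cos(wt)
With w=18: H{sin(18t)}=-cos(18t)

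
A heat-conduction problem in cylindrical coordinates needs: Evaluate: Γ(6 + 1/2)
Γ(n + 1/2) = (2n)!√π/(4^n·n!)
= 479001600√π/(4096·720) = (10395/64)·√π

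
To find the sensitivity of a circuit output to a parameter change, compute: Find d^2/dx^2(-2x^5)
Apply power rule 2 times:
d^1: -10x^4
d^2: -40x^3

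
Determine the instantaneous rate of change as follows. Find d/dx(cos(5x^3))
Chain rule: d/dx[cos(u)] = -sin(u)·u' where u = 5x^3
u' = 15x^2

Answer: -15x^2·sin(5x^3)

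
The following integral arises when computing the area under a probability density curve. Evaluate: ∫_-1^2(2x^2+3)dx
Step 1: Find antiderivative F(x) = (2/3)x^3+3x
Step 2: F(2) - F(-1) = 34/3 - (-11/3) = 15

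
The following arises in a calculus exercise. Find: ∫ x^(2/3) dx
Power rule: ∫ x^(2/3) dx=x^(5/3)/(5/3)+C

Answer: (3/5)·x^(5/3)+C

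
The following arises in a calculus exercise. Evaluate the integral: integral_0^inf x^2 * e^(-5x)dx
This is a Gamma integral. Substitute u=5x (du=5 dx):
integral_0^inf x^2*e^(-5x) dx=(1/5^3) integral_0^inf u^2*e^(-u) du
=Gamma(3)/5^3=2!/5^3=2/125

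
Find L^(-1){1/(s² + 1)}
L^(-1){w/(s² + w²)}=sin(wt)
Here w=1

Answer: sin(t)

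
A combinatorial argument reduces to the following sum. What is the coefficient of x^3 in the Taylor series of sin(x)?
sin(x)=Σ (-1)^k x^(2k+1)/(2k+1)!
For x^3: (-1)^1/3!=-1/6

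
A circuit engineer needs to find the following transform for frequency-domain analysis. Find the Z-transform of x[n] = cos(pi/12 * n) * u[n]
Z{cos(w0*n)*u[n]} = z(z - cos(w0))/(z^2 - 2z*cos(w0) + 1)
With w0 = pi/12: X(z) = z(z - cos(pi/12))/(z^2 - 2z*cos(pi/12) + 1)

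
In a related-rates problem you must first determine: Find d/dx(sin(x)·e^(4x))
Product rule: (fg)'=f'g + fg'
f=sin(x), f'=cos(x)
g=e^(4x), g'=4·e^(4x)

Answer: cos(x)·e^(4x) + 4·sin(x)·e^(4x)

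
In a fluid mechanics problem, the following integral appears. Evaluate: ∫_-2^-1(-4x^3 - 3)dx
Step 1: Find antiderivative F(x) = -x^4-3x
Step 2: F(-1) - F(-2) = 2 - (-10) = 12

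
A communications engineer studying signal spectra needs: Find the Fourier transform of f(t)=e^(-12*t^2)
The Fourier transform of a Gaussian e^(-a * t^2) is sqrt(pi/a) * e^(-omega^2/(4a)).
With a=12: F(omega)=sqrt(pi/12) * e^(-omega^2/48)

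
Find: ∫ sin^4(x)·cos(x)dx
Let u = sin(x), du = cos(x) dx
∫ u^4 du = u^5/5 + C

Answer: sin^5(x)/5 + C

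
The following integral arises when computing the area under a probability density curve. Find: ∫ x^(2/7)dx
Power rule: ∫ x^(2/7) dx = x^(9/7)/(9/7)+C

Answer: (7/9)·x^(9/7)+C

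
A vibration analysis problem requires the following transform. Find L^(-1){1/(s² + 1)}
L^(-1){w/(s²+w²)}=sin(wt)
Here w=1

Answer: sin(t)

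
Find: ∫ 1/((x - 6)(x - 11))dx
Partial fractions: 1/((x-6)(x-11))=A/(x-6) + B/(x-11)
A=-1/5, B=1/5
∫ [-1/5· 1/(x-6) + 1/5· 1/(x-11)] dx
=(1/5)[ln|x-11| - ln|x-6|] + C

Answer: (1/5)·ln|(x-11)/(x-6)| + C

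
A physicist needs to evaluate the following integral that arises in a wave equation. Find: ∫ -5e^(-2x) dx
Since d/dx[e^(-2x)]=-2e^(-2x), we get 5/2 e^(-2x) + C

Answer: (5/2)e^(-2x) + C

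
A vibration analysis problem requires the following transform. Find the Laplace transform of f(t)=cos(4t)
L{cos(wt)} = s/(s² + w²)
L{cos(4t)} = s/(s² + 16)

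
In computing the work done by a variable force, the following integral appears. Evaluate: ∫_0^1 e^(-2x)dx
Antiderivative: (1/(-2))e^(-2x)
Evaluate: (1/(-2))(e^-2 - 1)

Answer: (e^-2 - 1)/(-2)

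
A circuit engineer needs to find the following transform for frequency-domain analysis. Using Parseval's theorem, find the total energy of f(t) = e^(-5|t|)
Parseval's theorem: E=integral |f(t)|^2 dt=(1/2pi) integral |F(omega)|^2 domega
E=integral_{-inf}^{inf} e^(-10|t|) dt=2*integral_0^inf e^(-10t) dt=2/(2*5)=1/5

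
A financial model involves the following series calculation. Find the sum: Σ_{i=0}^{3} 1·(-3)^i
Geometric series: S=a(1 - r^n)/(1 - r)
a=1, r=-3, n=4
S=1(1 - 81)/4=-20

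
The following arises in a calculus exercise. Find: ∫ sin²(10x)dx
Using identity sin²(u) = (1 - cos(2u))/2:
∫ (1 - cos(20x))/2 dx = x/2 - sin(20x)/40 + C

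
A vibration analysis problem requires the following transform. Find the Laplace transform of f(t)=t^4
L{t^n}=n!/s^(n + 1)
L{t^4}=4!/s^5=24/s^5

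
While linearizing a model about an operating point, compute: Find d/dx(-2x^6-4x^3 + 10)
Power rule: d/dx(ax^n) = n·a·x^(n-1)
Term by term: -12·x^5-12·x^2

Answer: -12x^5-12x^2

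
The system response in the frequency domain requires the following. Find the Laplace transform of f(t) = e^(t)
L{e^(at)}=1/(s-a)
L{e^(t)}=1/(s-1)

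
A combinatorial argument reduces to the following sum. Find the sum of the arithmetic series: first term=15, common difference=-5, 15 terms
Last term: a_n = 15 + (15 - 1)·-5 = -55
Sum = n(a_1 + a_n)/2 = 15(15 + (-55))/2 = -300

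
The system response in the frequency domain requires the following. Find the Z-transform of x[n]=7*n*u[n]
Z{n * u[n]} = z/(z-1)^2
By linearity: Z{7 * n * u[n]} = 7z/(z-1)^2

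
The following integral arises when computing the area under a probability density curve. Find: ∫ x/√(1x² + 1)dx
Let u=x²+1, du=2x dx
∫ (1/2)·u^(-1/2) du=√u+C

Answer: √(x²+1)+C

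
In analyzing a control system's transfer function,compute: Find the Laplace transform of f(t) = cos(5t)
L{cos(wt)}=s/(s²+w²)
L{cos(5t)}=s/(s²+25)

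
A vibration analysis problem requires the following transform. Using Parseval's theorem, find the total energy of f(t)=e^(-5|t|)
Parseval's theorem: E = integral |f(t)|^2 dt = (1/2pi) integral |F(omega)|^2 domega
E = integral_{-inf}^{inf} e^(-10|t|) dt = 2*integral_0^inf e^(-10t) dt = 2/(2*5) = 1/5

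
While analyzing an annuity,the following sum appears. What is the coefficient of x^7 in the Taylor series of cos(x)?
cos(x) has only even powers. Coefficient of x^7 = 0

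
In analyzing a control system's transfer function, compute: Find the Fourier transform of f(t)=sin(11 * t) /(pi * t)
sin(W*t)/(pi*t)=(W/pi)*sinc(W*t/pi) is the impulse response of the ideal low-pass filter with cutoff W (here W=11).
Its Fourier transform is a rectangular function:
F(omega)=1 for |omega| < 11, 0 otherwise

Answer: rect(omega/22) [i.e., 1 for |omega| < 11, 0 otherwise]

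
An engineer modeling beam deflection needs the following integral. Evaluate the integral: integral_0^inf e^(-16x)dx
integral_0^inf e^(-16x) dx=[-1/16 * e^(-16x)]_0^inf
=0 - (-1/16)=1/16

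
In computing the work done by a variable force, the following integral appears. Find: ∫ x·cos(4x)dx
By parts: u=x, dv=cos(4x) dx
du=dx, v=sin(4x)/4
=x·sin(4x)/4+cos(4x)/4²+C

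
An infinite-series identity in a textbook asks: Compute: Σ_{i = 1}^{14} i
Using formula: Σ i^1 = n(n+1)/2 = 14·15/2 = 105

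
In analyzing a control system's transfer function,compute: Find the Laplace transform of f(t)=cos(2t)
L{cos(wt)}=s/(s²+w²)
L{cos(2t)}=s/(s²+4)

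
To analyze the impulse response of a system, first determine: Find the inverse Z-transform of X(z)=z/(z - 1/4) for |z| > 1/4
Standard pair: z/(z-a) <-> a^n*u[n] for causal signals
With a=1/4: x[n]=(1/4)^n*u[n]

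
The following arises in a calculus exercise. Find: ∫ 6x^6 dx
Using power rule: ∫ 6x^6 dx=6/7 x^7 + C=(6/7)x^7 + C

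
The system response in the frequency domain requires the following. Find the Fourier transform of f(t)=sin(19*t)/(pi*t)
sin(W*t)/(pi*t)=(W/pi)*sinc(W*t/pi) is the impulse response of the ideal low-pass filter with cutoff W (here W=19).
Its Fourier transform is a rectangular function:
F(omega)=1 for |omega| < 19, 0 otherwise

Answer: rect(omega/38) [i.e., 1 for |omega| < 19, 0 otherwise]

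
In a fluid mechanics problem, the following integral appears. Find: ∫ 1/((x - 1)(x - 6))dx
Partial fractions: 1/((x-1)(x-6))=A/(x-1) + B/(x-6)
A=-1/5, B=1/5
∫ [-1/5· 1/(x-1) + 1/5· 1/(x-6)] dx
=(1/5)[ln|x-6| - ln|x-1|] + C

Answer: (1/5)·ln|(x-6)/(x-1)| + C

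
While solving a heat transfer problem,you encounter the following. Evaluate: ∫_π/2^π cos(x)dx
Antiderivative: sin(x)
Evaluate at bounds: [sin(1·π)/1] - [sin(1·π/2)/1]
=((0) - (1))/1=-1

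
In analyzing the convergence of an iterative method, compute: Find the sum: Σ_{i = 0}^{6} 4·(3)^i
Geometric series: S=a(1 - r^n)/(1 - r)
a=4, r=3, n=7
S=4(1 - 2187)/-2=4372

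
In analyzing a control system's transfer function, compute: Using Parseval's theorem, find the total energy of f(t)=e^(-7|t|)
Parseval's theorem: E = integral |f(t)|^2 dt = (1/2pi) integral |F(omega)|^2 domega
E = integral_{-inf}^{inf} e^(-14|t|) dt = 2*integral_0^inf e^(-14t) dt = 2/(2*7) = 1/7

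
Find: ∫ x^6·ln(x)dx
By parts: u=ln(x), dv=x^6 dx
du=1/x dx, v=x^7/7
=x^7·ln(x)/7 - ∫ x^6/7 dx
=x^7·ln(x)/7 - x^7/49+C

Answer: x^7(ln(x)/7-1/49)+C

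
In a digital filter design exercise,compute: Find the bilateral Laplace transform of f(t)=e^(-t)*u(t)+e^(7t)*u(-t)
For e^(-t) * u(t): L=1/(s + 1), Re(s) > -1
For e^(7t) * u(-t): L=-1/(s-7), Re(s) < 7
Combined: F(s)=1/(s + 1) - 1/(s-7), -1 < Re(s) < 7

Answer: 1/(s + 1) - 1/(s-7), ROC: -1 < Re(s) < 7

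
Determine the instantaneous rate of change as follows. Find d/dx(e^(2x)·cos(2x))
Product rule: (fg)' = f'g+fg'
f = e^(2x), f' = 2·e^(2x)
g = cos(2x), g' = -2·sin(2x)

Answer: 2·e^(2x)·cos(2x)-2·e^(2x)·sin(2x)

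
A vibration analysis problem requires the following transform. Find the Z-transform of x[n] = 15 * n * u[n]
Z{n*u[n]} = z/(z-1)^2
By linearity: Z{15*n*u[n]} = 15z/(z-1)^2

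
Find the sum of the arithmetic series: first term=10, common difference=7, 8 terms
Last term: a_n = 10 + (8 - 1)·7 = 59
Sum = n(a_1 + a_n)/2 = 8(10 + 59)/2 = 276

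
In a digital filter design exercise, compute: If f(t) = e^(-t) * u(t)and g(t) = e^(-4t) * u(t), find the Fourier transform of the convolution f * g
By the convolution theorem: F{f * g}=F(omega) * G(omega)
F(omega)=1/(1 + j * omega), G(omega)=1/(4 + j * omega)
F{f * g}=1/((1 + j * omega)(4 + j * omega))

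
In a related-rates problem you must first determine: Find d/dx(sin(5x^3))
Chain rule: d/dx[sin(u)]=cos(u)·u' where u=5x^3
u'=15x^2

Answer: 15x^2·cos(5x^3)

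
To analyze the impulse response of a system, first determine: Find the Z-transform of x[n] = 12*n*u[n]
Z{n * u[n]}=z/(z-1)^2
By linearity: Z{12 * n * u[n]}=12z/(z-1)^2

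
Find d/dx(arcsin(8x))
d/dx[arcsin(u)]=u'/√(1-u²), u=8x, u'=8

Answer: 8/√(1 - 64x²)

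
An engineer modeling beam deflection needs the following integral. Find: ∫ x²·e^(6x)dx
Integration by parts twice:
First: u=x², dv=e^(6x) dx => x²e^(6x)/6 - (2/6)∫ xe^(6x) dx
Second (∫ xe^(6x) dx): xe^(6x)/6 - e^(6x)/36
Combining: e^(6x)(x²/6 - 2x/36 + 2/216) + C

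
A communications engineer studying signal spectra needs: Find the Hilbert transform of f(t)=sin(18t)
The Hilbert transform shifts each frequency component by -pi/2.
H{sin(wt)} = -cos(wt)
With w = 18: H{sin(18t)} = -cos(18t)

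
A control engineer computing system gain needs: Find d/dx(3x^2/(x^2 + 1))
Quotient rule: (f/g)'=(f'g - fg')/g²
f=3x^2, f'=6x
g=x^2+1, g'=2x

Answer: (6x·(x^2+1)-6x^3)/(x^2+1)²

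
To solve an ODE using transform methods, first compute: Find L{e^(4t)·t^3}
First shifting: L{e^(at)f(t)} = F(s-a)
L{t^3} = 6/s^4
Shift s → s-4: 6/(s-4)^4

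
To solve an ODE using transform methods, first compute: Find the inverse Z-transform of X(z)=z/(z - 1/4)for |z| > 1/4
Standard pair: z/(z-a) <-> a^n * u[n] for causal signals
With a=1/4: x[n]=(1/4)^n * u[n]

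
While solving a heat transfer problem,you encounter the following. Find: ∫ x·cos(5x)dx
By parts: u=x, dv=cos(5x) dx
du=dx, v=sin(5x)/5
=x·sin(5x)/5+cos(5x)/5²+C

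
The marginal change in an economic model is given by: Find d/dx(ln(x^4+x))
Chain rule: d/dx[ln(u)] = u'/u where u = x^4 + x
u' = 4x^3 + 1

Answer: (4x^3 + 1)/(x^4 + x)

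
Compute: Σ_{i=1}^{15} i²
Using formula: Σ i^2=n(n+1)(2n+1)/6=15·16·31/6=1240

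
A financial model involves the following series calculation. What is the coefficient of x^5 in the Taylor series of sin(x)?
sin(x) = Σ (-1)^k x^(2k+1)/(2k+1)!
For x^5: (-1)^2/5! = 1/120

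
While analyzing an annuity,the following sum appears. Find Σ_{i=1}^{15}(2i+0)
= 2·Σ i + 0·15 = 2·120 + 0 = 240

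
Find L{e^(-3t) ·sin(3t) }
First shifting: L{e^(at)f(t)}=F(s-a)
L{sin(3t)}=3/(s² + 9)
Shift: 3/((s + 3)² + 9)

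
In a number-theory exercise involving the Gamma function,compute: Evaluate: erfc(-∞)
erfc(x) = 1 - erf(x); erfc(-∞) = 1 - erf(-∞) = 1 - (-1) = 2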